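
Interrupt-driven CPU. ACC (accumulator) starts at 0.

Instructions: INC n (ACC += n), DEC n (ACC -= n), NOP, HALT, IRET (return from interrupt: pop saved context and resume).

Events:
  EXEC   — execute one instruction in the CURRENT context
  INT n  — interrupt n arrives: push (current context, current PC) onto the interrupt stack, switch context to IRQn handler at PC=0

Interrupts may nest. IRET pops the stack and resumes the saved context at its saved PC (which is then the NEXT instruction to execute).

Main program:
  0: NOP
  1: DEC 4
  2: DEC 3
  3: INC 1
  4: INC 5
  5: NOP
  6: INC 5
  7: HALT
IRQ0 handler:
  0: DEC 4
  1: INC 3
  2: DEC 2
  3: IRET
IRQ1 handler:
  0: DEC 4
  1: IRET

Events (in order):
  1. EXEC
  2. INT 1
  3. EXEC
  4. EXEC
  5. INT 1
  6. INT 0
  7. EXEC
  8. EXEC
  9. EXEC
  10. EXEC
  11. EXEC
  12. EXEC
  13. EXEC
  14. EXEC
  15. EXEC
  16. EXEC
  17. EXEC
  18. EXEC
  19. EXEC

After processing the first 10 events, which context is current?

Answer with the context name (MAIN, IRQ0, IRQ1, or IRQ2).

Answer: IRQ1

Derivation:
Event 1 (EXEC): [MAIN] PC=0: NOP
Event 2 (INT 1): INT 1 arrives: push (MAIN, PC=1), enter IRQ1 at PC=0 (depth now 1)
Event 3 (EXEC): [IRQ1] PC=0: DEC 4 -> ACC=-4
Event 4 (EXEC): [IRQ1] PC=1: IRET -> resume MAIN at PC=1 (depth now 0)
Event 5 (INT 1): INT 1 arrives: push (MAIN, PC=1), enter IRQ1 at PC=0 (depth now 1)
Event 6 (INT 0): INT 0 arrives: push (IRQ1, PC=0), enter IRQ0 at PC=0 (depth now 2)
Event 7 (EXEC): [IRQ0] PC=0: DEC 4 -> ACC=-8
Event 8 (EXEC): [IRQ0] PC=1: INC 3 -> ACC=-5
Event 9 (EXEC): [IRQ0] PC=2: DEC 2 -> ACC=-7
Event 10 (EXEC): [IRQ0] PC=3: IRET -> resume IRQ1 at PC=0 (depth now 1)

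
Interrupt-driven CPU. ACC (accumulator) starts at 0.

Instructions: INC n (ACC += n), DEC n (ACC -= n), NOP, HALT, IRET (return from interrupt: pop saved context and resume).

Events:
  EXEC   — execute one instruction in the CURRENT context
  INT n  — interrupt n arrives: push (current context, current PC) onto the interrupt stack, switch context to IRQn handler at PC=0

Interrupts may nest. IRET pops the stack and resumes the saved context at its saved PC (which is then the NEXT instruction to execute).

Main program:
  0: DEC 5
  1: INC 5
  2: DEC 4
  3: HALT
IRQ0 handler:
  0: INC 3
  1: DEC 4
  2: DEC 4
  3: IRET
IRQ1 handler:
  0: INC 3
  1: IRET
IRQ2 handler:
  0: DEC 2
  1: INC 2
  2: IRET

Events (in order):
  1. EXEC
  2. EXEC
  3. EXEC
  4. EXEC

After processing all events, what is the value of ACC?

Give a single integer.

Answer: -4

Derivation:
Event 1 (EXEC): [MAIN] PC=0: DEC 5 -> ACC=-5
Event 2 (EXEC): [MAIN] PC=1: INC 5 -> ACC=0
Event 3 (EXEC): [MAIN] PC=2: DEC 4 -> ACC=-4
Event 4 (EXEC): [MAIN] PC=3: HALT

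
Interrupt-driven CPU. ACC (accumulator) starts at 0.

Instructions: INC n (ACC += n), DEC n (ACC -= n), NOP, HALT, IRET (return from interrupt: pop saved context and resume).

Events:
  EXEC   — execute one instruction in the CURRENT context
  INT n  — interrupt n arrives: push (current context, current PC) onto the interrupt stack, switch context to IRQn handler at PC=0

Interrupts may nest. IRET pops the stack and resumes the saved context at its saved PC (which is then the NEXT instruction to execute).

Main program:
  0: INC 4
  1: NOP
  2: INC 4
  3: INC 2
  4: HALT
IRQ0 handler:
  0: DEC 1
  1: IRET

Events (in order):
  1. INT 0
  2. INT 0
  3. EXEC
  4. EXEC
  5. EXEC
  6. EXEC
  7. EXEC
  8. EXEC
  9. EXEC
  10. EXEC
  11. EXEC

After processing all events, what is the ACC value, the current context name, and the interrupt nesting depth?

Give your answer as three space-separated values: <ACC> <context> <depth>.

Event 1 (INT 0): INT 0 arrives: push (MAIN, PC=0), enter IRQ0 at PC=0 (depth now 1)
Event 2 (INT 0): INT 0 arrives: push (IRQ0, PC=0), enter IRQ0 at PC=0 (depth now 2)
Event 3 (EXEC): [IRQ0] PC=0: DEC 1 -> ACC=-1
Event 4 (EXEC): [IRQ0] PC=1: IRET -> resume IRQ0 at PC=0 (depth now 1)
Event 5 (EXEC): [IRQ0] PC=0: DEC 1 -> ACC=-2
Event 6 (EXEC): [IRQ0] PC=1: IRET -> resume MAIN at PC=0 (depth now 0)
Event 7 (EXEC): [MAIN] PC=0: INC 4 -> ACC=2
Event 8 (EXEC): [MAIN] PC=1: NOP
Event 9 (EXEC): [MAIN] PC=2: INC 4 -> ACC=6
Event 10 (EXEC): [MAIN] PC=3: INC 2 -> ACC=8
Event 11 (EXEC): [MAIN] PC=4: HALT

Answer: 8 MAIN 0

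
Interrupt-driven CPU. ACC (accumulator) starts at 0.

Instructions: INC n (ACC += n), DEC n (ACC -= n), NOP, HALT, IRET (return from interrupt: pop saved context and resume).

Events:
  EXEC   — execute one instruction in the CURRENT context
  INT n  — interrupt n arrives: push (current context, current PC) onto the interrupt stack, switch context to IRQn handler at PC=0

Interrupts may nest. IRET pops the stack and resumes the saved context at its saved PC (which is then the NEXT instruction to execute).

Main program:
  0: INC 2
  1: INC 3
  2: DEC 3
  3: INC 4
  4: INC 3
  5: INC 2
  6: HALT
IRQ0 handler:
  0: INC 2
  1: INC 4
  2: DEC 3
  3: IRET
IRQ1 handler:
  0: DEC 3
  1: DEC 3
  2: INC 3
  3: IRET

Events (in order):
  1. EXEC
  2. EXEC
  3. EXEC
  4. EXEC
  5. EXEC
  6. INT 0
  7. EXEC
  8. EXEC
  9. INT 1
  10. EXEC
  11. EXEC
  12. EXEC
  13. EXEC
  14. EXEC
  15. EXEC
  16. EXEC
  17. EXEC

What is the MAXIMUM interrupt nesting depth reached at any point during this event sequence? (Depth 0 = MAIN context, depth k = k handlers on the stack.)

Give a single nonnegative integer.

Answer: 2

Derivation:
Event 1 (EXEC): [MAIN] PC=0: INC 2 -> ACC=2 [depth=0]
Event 2 (EXEC): [MAIN] PC=1: INC 3 -> ACC=5 [depth=0]
Event 3 (EXEC): [MAIN] PC=2: DEC 3 -> ACC=2 [depth=0]
Event 4 (EXEC): [MAIN] PC=3: INC 4 -> ACC=6 [depth=0]
Event 5 (EXEC): [MAIN] PC=4: INC 3 -> ACC=9 [depth=0]
Event 6 (INT 0): INT 0 arrives: push (MAIN, PC=5), enter IRQ0 at PC=0 (depth now 1) [depth=1]
Event 7 (EXEC): [IRQ0] PC=0: INC 2 -> ACC=11 [depth=1]
Event 8 (EXEC): [IRQ0] PC=1: INC 4 -> ACC=15 [depth=1]
Event 9 (INT 1): INT 1 arrives: push (IRQ0, PC=2), enter IRQ1 at PC=0 (depth now 2) [depth=2]
Event 10 (EXEC): [IRQ1] PC=0: DEC 3 -> ACC=12 [depth=2]
Event 11 (EXEC): [IRQ1] PC=1: DEC 3 -> ACC=9 [depth=2]
Event 12 (EXEC): [IRQ1] PC=2: INC 3 -> ACC=12 [depth=2]
Event 13 (EXEC): [IRQ1] PC=3: IRET -> resume IRQ0 at PC=2 (depth now 1) [depth=1]
Event 14 (EXEC): [IRQ0] PC=2: DEC 3 -> ACC=9 [depth=1]
Event 15 (EXEC): [IRQ0] PC=3: IRET -> resume MAIN at PC=5 (depth now 0) [depth=0]
Event 16 (EXEC): [MAIN] PC=5: INC 2 -> ACC=11 [depth=0]
Event 17 (EXEC): [MAIN] PC=6: HALT [depth=0]
Max depth observed: 2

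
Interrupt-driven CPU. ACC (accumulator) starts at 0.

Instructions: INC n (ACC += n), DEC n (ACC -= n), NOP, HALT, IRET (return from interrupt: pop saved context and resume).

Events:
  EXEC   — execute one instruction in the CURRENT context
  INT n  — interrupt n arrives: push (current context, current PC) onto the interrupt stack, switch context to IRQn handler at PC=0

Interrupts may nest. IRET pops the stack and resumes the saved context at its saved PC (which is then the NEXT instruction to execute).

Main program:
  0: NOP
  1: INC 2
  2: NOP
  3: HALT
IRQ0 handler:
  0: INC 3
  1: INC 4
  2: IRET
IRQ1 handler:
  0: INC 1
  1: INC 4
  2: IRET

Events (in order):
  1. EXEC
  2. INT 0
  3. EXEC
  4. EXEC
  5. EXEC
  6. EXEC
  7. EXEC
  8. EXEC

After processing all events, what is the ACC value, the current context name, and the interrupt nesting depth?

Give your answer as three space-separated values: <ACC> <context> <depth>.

Answer: 9 MAIN 0

Derivation:
Event 1 (EXEC): [MAIN] PC=0: NOP
Event 2 (INT 0): INT 0 arrives: push (MAIN, PC=1), enter IRQ0 at PC=0 (depth now 1)
Event 3 (EXEC): [IRQ0] PC=0: INC 3 -> ACC=3
Event 4 (EXEC): [IRQ0] PC=1: INC 4 -> ACC=7
Event 5 (EXEC): [IRQ0] PC=2: IRET -> resume MAIN at PC=1 (depth now 0)
Event 6 (EXEC): [MAIN] PC=1: INC 2 -> ACC=9
Event 7 (EXEC): [MAIN] PC=2: NOP
Event 8 (EXEC): [MAIN] PC=3: HALT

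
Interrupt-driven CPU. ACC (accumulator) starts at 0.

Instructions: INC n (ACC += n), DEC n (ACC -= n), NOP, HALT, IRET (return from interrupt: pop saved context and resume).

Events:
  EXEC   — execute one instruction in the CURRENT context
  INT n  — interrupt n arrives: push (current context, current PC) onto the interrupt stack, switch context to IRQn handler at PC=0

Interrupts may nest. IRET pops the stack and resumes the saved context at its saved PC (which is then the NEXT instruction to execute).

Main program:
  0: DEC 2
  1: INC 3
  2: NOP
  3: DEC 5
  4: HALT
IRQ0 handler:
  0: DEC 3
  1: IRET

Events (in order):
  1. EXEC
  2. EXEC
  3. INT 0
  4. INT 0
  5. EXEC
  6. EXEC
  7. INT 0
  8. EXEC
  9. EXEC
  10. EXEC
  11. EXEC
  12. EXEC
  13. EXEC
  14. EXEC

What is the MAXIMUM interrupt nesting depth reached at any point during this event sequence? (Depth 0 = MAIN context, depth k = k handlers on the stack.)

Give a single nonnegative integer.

Answer: 2

Derivation:
Event 1 (EXEC): [MAIN] PC=0: DEC 2 -> ACC=-2 [depth=0]
Event 2 (EXEC): [MAIN] PC=1: INC 3 -> ACC=1 [depth=0]
Event 3 (INT 0): INT 0 arrives: push (MAIN, PC=2), enter IRQ0 at PC=0 (depth now 1) [depth=1]
Event 4 (INT 0): INT 0 arrives: push (IRQ0, PC=0), enter IRQ0 at PC=0 (depth now 2) [depth=2]
Event 5 (EXEC): [IRQ0] PC=0: DEC 3 -> ACC=-2 [depth=2]
Event 6 (EXEC): [IRQ0] PC=1: IRET -> resume IRQ0 at PC=0 (depth now 1) [depth=1]
Event 7 (INT 0): INT 0 arrives: push (IRQ0, PC=0), enter IRQ0 at PC=0 (depth now 2) [depth=2]
Event 8 (EXEC): [IRQ0] PC=0: DEC 3 -> ACC=-5 [depth=2]
Event 9 (EXEC): [IRQ0] PC=1: IRET -> resume IRQ0 at PC=0 (depth now 1) [depth=1]
Event 10 (EXEC): [IRQ0] PC=0: DEC 3 -> ACC=-8 [depth=1]
Event 11 (EXEC): [IRQ0] PC=1: IRET -> resume MAIN at PC=2 (depth now 0) [depth=0]
Event 12 (EXEC): [MAIN] PC=2: NOP [depth=0]
Event 13 (EXEC): [MAIN] PC=3: DEC 5 -> ACC=-13 [depth=0]
Event 14 (EXEC): [MAIN] PC=4: HALT [depth=0]
Max depth observed: 2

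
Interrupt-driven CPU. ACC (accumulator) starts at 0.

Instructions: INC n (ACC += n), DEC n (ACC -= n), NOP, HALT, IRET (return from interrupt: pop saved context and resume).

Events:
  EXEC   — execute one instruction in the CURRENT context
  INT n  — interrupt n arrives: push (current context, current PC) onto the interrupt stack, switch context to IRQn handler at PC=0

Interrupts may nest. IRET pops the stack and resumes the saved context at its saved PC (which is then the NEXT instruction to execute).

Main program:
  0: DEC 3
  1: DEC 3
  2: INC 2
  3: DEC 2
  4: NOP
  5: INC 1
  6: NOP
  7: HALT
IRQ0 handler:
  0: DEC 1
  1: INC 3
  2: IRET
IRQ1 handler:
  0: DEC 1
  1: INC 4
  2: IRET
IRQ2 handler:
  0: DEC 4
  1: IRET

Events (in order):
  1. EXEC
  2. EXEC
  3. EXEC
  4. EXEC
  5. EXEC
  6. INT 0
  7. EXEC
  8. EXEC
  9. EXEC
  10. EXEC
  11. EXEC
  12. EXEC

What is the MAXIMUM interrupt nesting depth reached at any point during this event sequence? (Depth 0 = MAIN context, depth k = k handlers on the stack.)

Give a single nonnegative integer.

Event 1 (EXEC): [MAIN] PC=0: DEC 3 -> ACC=-3 [depth=0]
Event 2 (EXEC): [MAIN] PC=1: DEC 3 -> ACC=-6 [depth=0]
Event 3 (EXEC): [MAIN] PC=2: INC 2 -> ACC=-4 [depth=0]
Event 4 (EXEC): [MAIN] PC=3: DEC 2 -> ACC=-6 [depth=0]
Event 5 (EXEC): [MAIN] PC=4: NOP [depth=0]
Event 6 (INT 0): INT 0 arrives: push (MAIN, PC=5), enter IRQ0 at PC=0 (depth now 1) [depth=1]
Event 7 (EXEC): [IRQ0] PC=0: DEC 1 -> ACC=-7 [depth=1]
Event 8 (EXEC): [IRQ0] PC=1: INC 3 -> ACC=-4 [depth=1]
Event 9 (EXEC): [IRQ0] PC=2: IRET -> resume MAIN at PC=5 (depth now 0) [depth=0]
Event 10 (EXEC): [MAIN] PC=5: INC 1 -> ACC=-3 [depth=0]
Event 11 (EXEC): [MAIN] PC=6: NOP [depth=0]
Event 12 (EXEC): [MAIN] PC=7: HALT [depth=0]
Max depth observed: 1

Answer: 1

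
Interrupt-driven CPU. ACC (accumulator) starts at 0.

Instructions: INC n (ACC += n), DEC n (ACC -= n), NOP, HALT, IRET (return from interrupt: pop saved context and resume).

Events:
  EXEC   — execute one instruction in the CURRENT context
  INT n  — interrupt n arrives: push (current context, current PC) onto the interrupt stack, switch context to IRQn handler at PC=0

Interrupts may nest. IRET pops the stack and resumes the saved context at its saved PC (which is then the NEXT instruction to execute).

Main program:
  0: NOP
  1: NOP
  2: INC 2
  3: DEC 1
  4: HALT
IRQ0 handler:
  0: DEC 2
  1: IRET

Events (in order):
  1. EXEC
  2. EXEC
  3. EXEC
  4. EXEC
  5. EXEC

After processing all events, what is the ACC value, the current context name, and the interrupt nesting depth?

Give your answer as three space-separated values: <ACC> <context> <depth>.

Answer: 1 MAIN 0

Derivation:
Event 1 (EXEC): [MAIN] PC=0: NOP
Event 2 (EXEC): [MAIN] PC=1: NOP
Event 3 (EXEC): [MAIN] PC=2: INC 2 -> ACC=2
Event 4 (EXEC): [MAIN] PC=3: DEC 1 -> ACC=1
Event 5 (EXEC): [MAIN] PC=4: HALT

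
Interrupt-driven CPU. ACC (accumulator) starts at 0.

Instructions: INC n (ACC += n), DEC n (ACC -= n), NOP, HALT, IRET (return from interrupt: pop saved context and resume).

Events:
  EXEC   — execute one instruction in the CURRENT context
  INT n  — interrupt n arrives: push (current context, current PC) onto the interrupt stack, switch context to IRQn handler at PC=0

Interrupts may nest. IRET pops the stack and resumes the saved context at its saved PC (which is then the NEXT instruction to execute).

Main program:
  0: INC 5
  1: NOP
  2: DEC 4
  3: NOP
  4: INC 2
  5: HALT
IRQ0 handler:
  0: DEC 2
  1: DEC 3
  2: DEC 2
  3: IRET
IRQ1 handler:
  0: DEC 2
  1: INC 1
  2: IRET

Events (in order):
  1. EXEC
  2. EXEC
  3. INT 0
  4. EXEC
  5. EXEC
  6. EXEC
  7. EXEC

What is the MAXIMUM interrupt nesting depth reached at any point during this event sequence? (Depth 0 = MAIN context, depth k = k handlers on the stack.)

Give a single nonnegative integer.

Event 1 (EXEC): [MAIN] PC=0: INC 5 -> ACC=5 [depth=0]
Event 2 (EXEC): [MAIN] PC=1: NOP [depth=0]
Event 3 (INT 0): INT 0 arrives: push (MAIN, PC=2), enter IRQ0 at PC=0 (depth now 1) [depth=1]
Event 4 (EXEC): [IRQ0] PC=0: DEC 2 -> ACC=3 [depth=1]
Event 5 (EXEC): [IRQ0] PC=1: DEC 3 -> ACC=0 [depth=1]
Event 6 (EXEC): [IRQ0] PC=2: DEC 2 -> ACC=-2 [depth=1]
Event 7 (EXEC): [IRQ0] PC=3: IRET -> resume MAIN at PC=2 (depth now 0) [depth=0]
Max depth observed: 1

Answer: 1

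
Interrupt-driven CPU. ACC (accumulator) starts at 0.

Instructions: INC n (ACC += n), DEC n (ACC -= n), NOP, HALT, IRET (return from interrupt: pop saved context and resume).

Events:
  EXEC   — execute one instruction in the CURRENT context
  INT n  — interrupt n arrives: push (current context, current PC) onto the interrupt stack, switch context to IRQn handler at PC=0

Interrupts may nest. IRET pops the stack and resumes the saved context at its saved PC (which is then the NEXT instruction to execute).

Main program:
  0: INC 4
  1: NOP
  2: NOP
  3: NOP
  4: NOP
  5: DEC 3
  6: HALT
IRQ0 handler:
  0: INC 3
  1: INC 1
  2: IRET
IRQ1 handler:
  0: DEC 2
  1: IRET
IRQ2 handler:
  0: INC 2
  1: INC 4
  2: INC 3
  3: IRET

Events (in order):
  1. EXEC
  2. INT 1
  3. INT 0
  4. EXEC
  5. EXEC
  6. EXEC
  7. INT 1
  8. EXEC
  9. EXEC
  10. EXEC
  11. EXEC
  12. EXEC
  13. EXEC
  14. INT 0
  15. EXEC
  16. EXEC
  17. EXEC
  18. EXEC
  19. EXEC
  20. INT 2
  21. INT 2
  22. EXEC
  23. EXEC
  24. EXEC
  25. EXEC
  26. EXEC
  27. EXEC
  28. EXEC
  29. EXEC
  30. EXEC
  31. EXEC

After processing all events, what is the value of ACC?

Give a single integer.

Answer: 23

Derivation:
Event 1 (EXEC): [MAIN] PC=0: INC 4 -> ACC=4
Event 2 (INT 1): INT 1 arrives: push (MAIN, PC=1), enter IRQ1 at PC=0 (depth now 1)
Event 3 (INT 0): INT 0 arrives: push (IRQ1, PC=0), enter IRQ0 at PC=0 (depth now 2)
Event 4 (EXEC): [IRQ0] PC=0: INC 3 -> ACC=7
Event 5 (EXEC): [IRQ0] PC=1: INC 1 -> ACC=8
Event 6 (EXEC): [IRQ0] PC=2: IRET -> resume IRQ1 at PC=0 (depth now 1)
Event 7 (INT 1): INT 1 arrives: push (IRQ1, PC=0), enter IRQ1 at PC=0 (depth now 2)
Event 8 (EXEC): [IRQ1] PC=0: DEC 2 -> ACC=6
Event 9 (EXEC): [IRQ1] PC=1: IRET -> resume IRQ1 at PC=0 (depth now 1)
Event 10 (EXEC): [IRQ1] PC=0: DEC 2 -> ACC=4
Event 11 (EXEC): [IRQ1] PC=1: IRET -> resume MAIN at PC=1 (depth now 0)
Event 12 (EXEC): [MAIN] PC=1: NOP
Event 13 (EXEC): [MAIN] PC=2: NOP
Event 14 (INT 0): INT 0 arrives: push (MAIN, PC=3), enter IRQ0 at PC=0 (depth now 1)
Event 15 (EXEC): [IRQ0] PC=0: INC 3 -> ACC=7
Event 16 (EXEC): [IRQ0] PC=1: INC 1 -> ACC=8
Event 17 (EXEC): [IRQ0] PC=2: IRET -> resume MAIN at PC=3 (depth now 0)
Event 18 (EXEC): [MAIN] PC=3: NOP
Event 19 (EXEC): [MAIN] PC=4: NOP
Event 20 (INT 2): INT 2 arrives: push (MAIN, PC=5), enter IRQ2 at PC=0 (depth now 1)
Event 21 (INT 2): INT 2 arrives: push (IRQ2, PC=0), enter IRQ2 at PC=0 (depth now 2)
Event 22 (EXEC): [IRQ2] PC=0: INC 2 -> ACC=10
Event 23 (EXEC): [IRQ2] PC=1: INC 4 -> ACC=14
Event 24 (EXEC): [IRQ2] PC=2: INC 3 -> ACC=17
Event 25 (EXEC): [IRQ2] PC=3: IRET -> resume IRQ2 at PC=0 (depth now 1)
Event 26 (EXEC): [IRQ2] PC=0: INC 2 -> ACC=19
Event 27 (EXEC): [IRQ2] PC=1: INC 4 -> ACC=23
Event 28 (EXEC): [IRQ2] PC=2: INC 3 -> ACC=26
Event 29 (EXEC): [IRQ2] PC=3: IRET -> resume MAIN at PC=5 (depth now 0)
Event 30 (EXEC): [MAIN] PC=5: DEC 3 -> ACC=23
Event 31 (EXEC): [MAIN] PC=6: HALT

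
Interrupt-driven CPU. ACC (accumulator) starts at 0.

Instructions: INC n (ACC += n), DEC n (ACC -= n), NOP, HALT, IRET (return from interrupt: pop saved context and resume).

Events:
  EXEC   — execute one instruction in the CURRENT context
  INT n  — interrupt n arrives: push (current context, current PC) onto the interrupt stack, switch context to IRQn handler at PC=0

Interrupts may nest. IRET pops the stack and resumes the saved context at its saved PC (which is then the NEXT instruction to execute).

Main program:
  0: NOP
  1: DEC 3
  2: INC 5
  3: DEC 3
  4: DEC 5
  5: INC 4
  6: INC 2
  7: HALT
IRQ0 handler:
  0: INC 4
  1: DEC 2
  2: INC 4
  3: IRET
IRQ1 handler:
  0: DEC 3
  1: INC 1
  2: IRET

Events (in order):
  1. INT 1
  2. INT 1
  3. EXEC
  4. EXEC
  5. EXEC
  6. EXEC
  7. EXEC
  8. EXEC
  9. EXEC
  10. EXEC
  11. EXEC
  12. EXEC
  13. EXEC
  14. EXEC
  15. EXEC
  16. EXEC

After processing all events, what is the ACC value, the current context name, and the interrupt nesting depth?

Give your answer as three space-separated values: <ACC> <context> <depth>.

Answer: -4 MAIN 0

Derivation:
Event 1 (INT 1): INT 1 arrives: push (MAIN, PC=0), enter IRQ1 at PC=0 (depth now 1)
Event 2 (INT 1): INT 1 arrives: push (IRQ1, PC=0), enter IRQ1 at PC=0 (depth now 2)
Event 3 (EXEC): [IRQ1] PC=0: DEC 3 -> ACC=-3
Event 4 (EXEC): [IRQ1] PC=1: INC 1 -> ACC=-2
Event 5 (EXEC): [IRQ1] PC=2: IRET -> resume IRQ1 at PC=0 (depth now 1)
Event 6 (EXEC): [IRQ1] PC=0: DEC 3 -> ACC=-5
Event 7 (EXEC): [IRQ1] PC=1: INC 1 -> ACC=-4
Event 8 (EXEC): [IRQ1] PC=2: IRET -> resume MAIN at PC=0 (depth now 0)
Event 9 (EXEC): [MAIN] PC=0: NOP
Event 10 (EXEC): [MAIN] PC=1: DEC 3 -> ACC=-7
Event 11 (EXEC): [MAIN] PC=2: INC 5 -> ACC=-2
Event 12 (EXEC): [MAIN] PC=3: DEC 3 -> ACC=-5
Event 13 (EXEC): [MAIN] PC=4: DEC 5 -> ACC=-10
Event 14 (EXEC): [MAIN] PC=5: INC 4 -> ACC=-6
Event 15 (EXEC): [MAIN] PC=6: INC 2 -> ACC=-4
Event 16 (EXEC): [MAIN] PC=7: HALT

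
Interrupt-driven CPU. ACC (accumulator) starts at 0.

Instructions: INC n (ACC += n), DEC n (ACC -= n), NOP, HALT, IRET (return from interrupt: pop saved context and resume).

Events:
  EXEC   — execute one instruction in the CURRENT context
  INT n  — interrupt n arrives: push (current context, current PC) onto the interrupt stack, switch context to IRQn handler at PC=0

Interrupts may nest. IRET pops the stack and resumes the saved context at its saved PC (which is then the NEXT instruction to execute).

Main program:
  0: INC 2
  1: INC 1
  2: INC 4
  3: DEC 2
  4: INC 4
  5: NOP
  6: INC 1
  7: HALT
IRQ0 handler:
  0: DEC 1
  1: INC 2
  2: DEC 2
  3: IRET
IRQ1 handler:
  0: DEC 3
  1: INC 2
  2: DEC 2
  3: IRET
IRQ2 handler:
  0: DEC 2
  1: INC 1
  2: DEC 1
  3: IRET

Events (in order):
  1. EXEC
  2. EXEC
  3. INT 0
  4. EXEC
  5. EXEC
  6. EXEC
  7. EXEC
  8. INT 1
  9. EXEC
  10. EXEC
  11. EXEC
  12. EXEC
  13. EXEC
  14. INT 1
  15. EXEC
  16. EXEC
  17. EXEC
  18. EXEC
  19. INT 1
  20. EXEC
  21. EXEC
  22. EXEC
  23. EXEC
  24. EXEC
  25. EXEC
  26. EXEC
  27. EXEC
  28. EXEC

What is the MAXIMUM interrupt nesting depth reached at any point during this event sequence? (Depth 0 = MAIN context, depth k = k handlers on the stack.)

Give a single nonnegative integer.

Answer: 1

Derivation:
Event 1 (EXEC): [MAIN] PC=0: INC 2 -> ACC=2 [depth=0]
Event 2 (EXEC): [MAIN] PC=1: INC 1 -> ACC=3 [depth=0]
Event 3 (INT 0): INT 0 arrives: push (MAIN, PC=2), enter IRQ0 at PC=0 (depth now 1) [depth=1]
Event 4 (EXEC): [IRQ0] PC=0: DEC 1 -> ACC=2 [depth=1]
Event 5 (EXEC): [IRQ0] PC=1: INC 2 -> ACC=4 [depth=1]
Event 6 (EXEC): [IRQ0] PC=2: DEC 2 -> ACC=2 [depth=1]
Event 7 (EXEC): [IRQ0] PC=3: IRET -> resume MAIN at PC=2 (depth now 0) [depth=0]
Event 8 (INT 1): INT 1 arrives: push (MAIN, PC=2), enter IRQ1 at PC=0 (depth now 1) [depth=1]
Event 9 (EXEC): [IRQ1] PC=0: DEC 3 -> ACC=-1 [depth=1]
Event 10 (EXEC): [IRQ1] PC=1: INC 2 -> ACC=1 [depth=1]
Event 11 (EXEC): [IRQ1] PC=2: DEC 2 -> ACC=-1 [depth=1]
Event 12 (EXEC): [IRQ1] PC=3: IRET -> resume MAIN at PC=2 (depth now 0) [depth=0]
Event 13 (EXEC): [MAIN] PC=2: INC 4 -> ACC=3 [depth=0]
Event 14 (INT 1): INT 1 arrives: push (MAIN, PC=3), enter IRQ1 at PC=0 (depth now 1) [depth=1]
Event 15 (EXEC): [IRQ1] PC=0: DEC 3 -> ACC=0 [depth=1]
Event 16 (EXEC): [IRQ1] PC=1: INC 2 -> ACC=2 [depth=1]
Event 17 (EXEC): [IRQ1] PC=2: DEC 2 -> ACC=0 [depth=1]
Event 18 (EXEC): [IRQ1] PC=3: IRET -> resume MAIN at PC=3 (depth now 0) [depth=0]
Event 19 (INT 1): INT 1 arrives: push (MAIN, PC=3), enter IRQ1 at PC=0 (depth now 1) [depth=1]
Event 20 (EXEC): [IRQ1] PC=0: DEC 3 -> ACC=-3 [depth=1]
Event 21 (EXEC): [IRQ1] PC=1: INC 2 -> ACC=-1 [depth=1]
Event 22 (EXEC): [IRQ1] PC=2: DEC 2 -> ACC=-3 [depth=1]
Event 23 (EXEC): [IRQ1] PC=3: IRET -> resume MAIN at PC=3 (depth now 0) [depth=0]
Event 24 (EXEC): [MAIN] PC=3: DEC 2 -> ACC=-5 [depth=0]
Event 25 (EXEC): [MAIN] PC=4: INC 4 -> ACC=-1 [depth=0]
Event 26 (EXEC): [MAIN] PC=5: NOP [depth=0]
Event 27 (EXEC): [MAIN] PC=6: INC 1 -> ACC=0 [depth=0]
Event 28 (EXEC): [MAIN] PC=7: HALT [depth=0]
Max depth observed: 1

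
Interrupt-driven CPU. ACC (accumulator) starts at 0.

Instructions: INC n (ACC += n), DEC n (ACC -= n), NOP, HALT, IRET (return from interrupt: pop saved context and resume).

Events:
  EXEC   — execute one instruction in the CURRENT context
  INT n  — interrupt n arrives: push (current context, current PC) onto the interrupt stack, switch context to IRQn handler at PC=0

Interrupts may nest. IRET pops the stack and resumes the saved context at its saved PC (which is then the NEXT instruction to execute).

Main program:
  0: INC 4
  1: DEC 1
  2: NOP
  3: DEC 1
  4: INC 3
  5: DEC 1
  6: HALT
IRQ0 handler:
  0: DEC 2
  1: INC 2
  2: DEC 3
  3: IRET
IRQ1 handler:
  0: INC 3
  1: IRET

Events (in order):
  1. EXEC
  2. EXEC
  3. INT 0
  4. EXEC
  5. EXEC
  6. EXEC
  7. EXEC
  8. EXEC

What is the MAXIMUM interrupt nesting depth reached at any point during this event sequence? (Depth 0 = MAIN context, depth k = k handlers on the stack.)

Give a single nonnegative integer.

Answer: 1

Derivation:
Event 1 (EXEC): [MAIN] PC=0: INC 4 -> ACC=4 [depth=0]
Event 2 (EXEC): [MAIN] PC=1: DEC 1 -> ACC=3 [depth=0]
Event 3 (INT 0): INT 0 arrives: push (MAIN, PC=2), enter IRQ0 at PC=0 (depth now 1) [depth=1]
Event 4 (EXEC): [IRQ0] PC=0: DEC 2 -> ACC=1 [depth=1]
Event 5 (EXEC): [IRQ0] PC=1: INC 2 -> ACC=3 [depth=1]
Event 6 (EXEC): [IRQ0] PC=2: DEC 3 -> ACC=0 [depth=1]
Event 7 (EXEC): [IRQ0] PC=3: IRET -> resume MAIN at PC=2 (depth now 0) [depth=0]
Event 8 (EXEC): [MAIN] PC=2: NOP [depth=0]
Max depth observed: 1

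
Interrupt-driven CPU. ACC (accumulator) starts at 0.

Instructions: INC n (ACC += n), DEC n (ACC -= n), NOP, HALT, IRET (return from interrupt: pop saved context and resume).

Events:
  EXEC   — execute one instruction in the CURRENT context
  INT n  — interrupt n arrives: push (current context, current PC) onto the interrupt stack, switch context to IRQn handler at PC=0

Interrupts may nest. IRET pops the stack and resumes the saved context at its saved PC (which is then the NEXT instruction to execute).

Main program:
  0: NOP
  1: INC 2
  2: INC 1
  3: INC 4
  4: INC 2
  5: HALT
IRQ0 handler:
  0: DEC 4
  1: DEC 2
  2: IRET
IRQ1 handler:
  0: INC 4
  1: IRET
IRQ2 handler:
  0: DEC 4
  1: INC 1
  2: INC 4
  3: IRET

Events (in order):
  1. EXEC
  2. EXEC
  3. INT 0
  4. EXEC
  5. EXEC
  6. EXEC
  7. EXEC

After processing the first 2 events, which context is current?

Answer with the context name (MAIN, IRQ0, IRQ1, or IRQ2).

Event 1 (EXEC): [MAIN] PC=0: NOP
Event 2 (EXEC): [MAIN] PC=1: INC 2 -> ACC=2

Answer: MAIN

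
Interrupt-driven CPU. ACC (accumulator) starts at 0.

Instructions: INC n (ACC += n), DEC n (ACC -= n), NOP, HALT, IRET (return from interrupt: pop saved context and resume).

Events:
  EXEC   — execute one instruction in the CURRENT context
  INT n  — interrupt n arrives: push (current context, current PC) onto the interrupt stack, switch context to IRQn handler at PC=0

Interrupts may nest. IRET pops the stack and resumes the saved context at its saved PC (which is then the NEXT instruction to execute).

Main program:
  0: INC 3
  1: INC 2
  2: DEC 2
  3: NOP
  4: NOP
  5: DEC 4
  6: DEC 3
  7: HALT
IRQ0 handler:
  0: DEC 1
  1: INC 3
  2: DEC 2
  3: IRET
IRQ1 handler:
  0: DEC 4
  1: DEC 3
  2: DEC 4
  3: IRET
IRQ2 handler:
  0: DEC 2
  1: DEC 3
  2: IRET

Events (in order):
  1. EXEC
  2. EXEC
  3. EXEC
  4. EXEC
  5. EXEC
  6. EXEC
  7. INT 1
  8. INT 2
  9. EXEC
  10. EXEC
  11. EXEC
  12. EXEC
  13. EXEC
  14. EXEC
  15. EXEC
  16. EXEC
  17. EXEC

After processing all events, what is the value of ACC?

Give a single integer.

Event 1 (EXEC): [MAIN] PC=0: INC 3 -> ACC=3
Event 2 (EXEC): [MAIN] PC=1: INC 2 -> ACC=5
Event 3 (EXEC): [MAIN] PC=2: DEC 2 -> ACC=3
Event 4 (EXEC): [MAIN] PC=3: NOP
Event 5 (EXEC): [MAIN] PC=4: NOP
Event 6 (EXEC): [MAIN] PC=5: DEC 4 -> ACC=-1
Event 7 (INT 1): INT 1 arrives: push (MAIN, PC=6), enter IRQ1 at PC=0 (depth now 1)
Event 8 (INT 2): INT 2 arrives: push (IRQ1, PC=0), enter IRQ2 at PC=0 (depth now 2)
Event 9 (EXEC): [IRQ2] PC=0: DEC 2 -> ACC=-3
Event 10 (EXEC): [IRQ2] PC=1: DEC 3 -> ACC=-6
Event 11 (EXEC): [IRQ2] PC=2: IRET -> resume IRQ1 at PC=0 (depth now 1)
Event 12 (EXEC): [IRQ1] PC=0: DEC 4 -> ACC=-10
Event 13 (EXEC): [IRQ1] PC=1: DEC 3 -> ACC=-13
Event 14 (EXEC): [IRQ1] PC=2: DEC 4 -> ACC=-17
Event 15 (EXEC): [IRQ1] PC=3: IRET -> resume MAIN at PC=6 (depth now 0)
Event 16 (EXEC): [MAIN] PC=6: DEC 3 -> ACC=-20
Event 17 (EXEC): [MAIN] PC=7: HALT

Answer: -20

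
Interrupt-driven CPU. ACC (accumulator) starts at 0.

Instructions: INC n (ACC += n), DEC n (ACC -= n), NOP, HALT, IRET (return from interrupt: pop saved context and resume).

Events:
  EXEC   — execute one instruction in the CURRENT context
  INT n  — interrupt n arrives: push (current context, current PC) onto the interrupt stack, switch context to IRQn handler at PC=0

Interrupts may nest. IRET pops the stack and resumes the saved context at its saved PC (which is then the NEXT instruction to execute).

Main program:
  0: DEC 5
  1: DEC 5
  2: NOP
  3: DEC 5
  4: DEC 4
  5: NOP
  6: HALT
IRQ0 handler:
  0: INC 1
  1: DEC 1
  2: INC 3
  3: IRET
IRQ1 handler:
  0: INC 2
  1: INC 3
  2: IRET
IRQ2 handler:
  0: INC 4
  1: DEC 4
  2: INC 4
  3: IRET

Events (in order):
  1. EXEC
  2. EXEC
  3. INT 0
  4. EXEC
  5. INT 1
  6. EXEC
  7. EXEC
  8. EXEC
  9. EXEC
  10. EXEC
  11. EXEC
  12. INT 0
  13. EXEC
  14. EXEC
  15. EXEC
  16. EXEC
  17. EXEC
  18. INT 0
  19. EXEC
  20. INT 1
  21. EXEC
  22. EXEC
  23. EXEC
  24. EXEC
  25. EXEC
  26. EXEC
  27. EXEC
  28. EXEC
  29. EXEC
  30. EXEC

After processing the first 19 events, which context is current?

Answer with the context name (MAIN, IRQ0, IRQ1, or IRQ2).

Answer: IRQ0

Derivation:
Event 1 (EXEC): [MAIN] PC=0: DEC 5 -> ACC=-5
Event 2 (EXEC): [MAIN] PC=1: DEC 5 -> ACC=-10
Event 3 (INT 0): INT 0 arrives: push (MAIN, PC=2), enter IRQ0 at PC=0 (depth now 1)
Event 4 (EXEC): [IRQ0] PC=0: INC 1 -> ACC=-9
Event 5 (INT 1): INT 1 arrives: push (IRQ0, PC=1), enter IRQ1 at PC=0 (depth now 2)
Event 6 (EXEC): [IRQ1] PC=0: INC 2 -> ACC=-7
Event 7 (EXEC): [IRQ1] PC=1: INC 3 -> ACC=-4
Event 8 (EXEC): [IRQ1] PC=2: IRET -> resume IRQ0 at PC=1 (depth now 1)
Event 9 (EXEC): [IRQ0] PC=1: DEC 1 -> ACC=-5
Event 10 (EXEC): [IRQ0] PC=2: INC 3 -> ACC=-2
Event 11 (EXEC): [IRQ0] PC=3: IRET -> resume MAIN at PC=2 (depth now 0)
Event 12 (INT 0): INT 0 arrives: push (MAIN, PC=2), enter IRQ0 at PC=0 (depth now 1)
Event 13 (EXEC): [IRQ0] PC=0: INC 1 -> ACC=-1
Event 14 (EXEC): [IRQ0] PC=1: DEC 1 -> ACC=-2
Event 15 (EXEC): [IRQ0] PC=2: INC 3 -> ACC=1
Event 16 (EXEC): [IRQ0] PC=3: IRET -> resume MAIN at PC=2 (depth now 0)
Event 17 (EXEC): [MAIN] PC=2: NOP
Event 18 (INT 0): INT 0 arrives: push (MAIN, PC=3), enter IRQ0 at PC=0 (depth now 1)
Event 19 (EXEC): [IRQ0] PC=0: INC 1 -> ACC=2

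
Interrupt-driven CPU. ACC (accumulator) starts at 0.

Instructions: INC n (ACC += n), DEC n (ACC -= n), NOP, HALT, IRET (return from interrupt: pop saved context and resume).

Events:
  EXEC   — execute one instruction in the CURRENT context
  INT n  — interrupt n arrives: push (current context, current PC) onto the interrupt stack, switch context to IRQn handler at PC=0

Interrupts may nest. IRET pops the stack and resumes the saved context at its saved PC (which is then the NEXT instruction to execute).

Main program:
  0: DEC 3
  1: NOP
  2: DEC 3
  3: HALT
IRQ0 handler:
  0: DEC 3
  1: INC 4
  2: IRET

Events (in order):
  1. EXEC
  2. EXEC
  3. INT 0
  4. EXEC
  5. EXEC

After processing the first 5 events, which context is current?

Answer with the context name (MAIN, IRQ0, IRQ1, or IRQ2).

Event 1 (EXEC): [MAIN] PC=0: DEC 3 -> ACC=-3
Event 2 (EXEC): [MAIN] PC=1: NOP
Event 3 (INT 0): INT 0 arrives: push (MAIN, PC=2), enter IRQ0 at PC=0 (depth now 1)
Event 4 (EXEC): [IRQ0] PC=0: DEC 3 -> ACC=-6
Event 5 (EXEC): [IRQ0] PC=1: INC 4 -> ACC=-2

Answer: IRQ0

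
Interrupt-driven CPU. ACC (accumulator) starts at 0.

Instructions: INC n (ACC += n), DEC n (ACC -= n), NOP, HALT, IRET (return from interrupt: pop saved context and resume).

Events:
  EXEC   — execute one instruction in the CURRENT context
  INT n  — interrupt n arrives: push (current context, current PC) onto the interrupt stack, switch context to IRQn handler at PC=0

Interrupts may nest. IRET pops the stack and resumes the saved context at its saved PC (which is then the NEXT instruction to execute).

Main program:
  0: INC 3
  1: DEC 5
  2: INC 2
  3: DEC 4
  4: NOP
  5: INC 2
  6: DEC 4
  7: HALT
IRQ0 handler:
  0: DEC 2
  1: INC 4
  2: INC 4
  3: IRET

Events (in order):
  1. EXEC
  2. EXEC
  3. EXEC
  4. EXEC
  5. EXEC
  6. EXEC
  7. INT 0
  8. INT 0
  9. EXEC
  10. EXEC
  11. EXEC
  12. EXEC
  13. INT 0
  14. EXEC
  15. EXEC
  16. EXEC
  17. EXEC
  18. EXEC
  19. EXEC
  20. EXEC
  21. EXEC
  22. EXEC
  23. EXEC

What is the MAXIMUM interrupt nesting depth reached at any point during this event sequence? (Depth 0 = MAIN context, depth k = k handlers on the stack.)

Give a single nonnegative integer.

Answer: 2

Derivation:
Event 1 (EXEC): [MAIN] PC=0: INC 3 -> ACC=3 [depth=0]
Event 2 (EXEC): [MAIN] PC=1: DEC 5 -> ACC=-2 [depth=0]
Event 3 (EXEC): [MAIN] PC=2: INC 2 -> ACC=0 [depth=0]
Event 4 (EXEC): [MAIN] PC=3: DEC 4 -> ACC=-4 [depth=0]
Event 5 (EXEC): [MAIN] PC=4: NOP [depth=0]
Event 6 (EXEC): [MAIN] PC=5: INC 2 -> ACC=-2 [depth=0]
Event 7 (INT 0): INT 0 arrives: push (MAIN, PC=6), enter IRQ0 at PC=0 (depth now 1) [depth=1]
Event 8 (INT 0): INT 0 arrives: push (IRQ0, PC=0), enter IRQ0 at PC=0 (depth now 2) [depth=2]
Event 9 (EXEC): [IRQ0] PC=0: DEC 2 -> ACC=-4 [depth=2]
Event 10 (EXEC): [IRQ0] PC=1: INC 4 -> ACC=0 [depth=2]
Event 11 (EXEC): [IRQ0] PC=2: INC 4 -> ACC=4 [depth=2]
Event 12 (EXEC): [IRQ0] PC=3: IRET -> resume IRQ0 at PC=0 (depth now 1) [depth=1]
Event 13 (INT 0): INT 0 arrives: push (IRQ0, PC=0), enter IRQ0 at PC=0 (depth now 2) [depth=2]
Event 14 (EXEC): [IRQ0] PC=0: DEC 2 -> ACC=2 [depth=2]
Event 15 (EXEC): [IRQ0] PC=1: INC 4 -> ACC=6 [depth=2]
Event 16 (EXEC): [IRQ0] PC=2: INC 4 -> ACC=10 [depth=2]
Event 17 (EXEC): [IRQ0] PC=3: IRET -> resume IRQ0 at PC=0 (depth now 1) [depth=1]
Event 18 (EXEC): [IRQ0] PC=0: DEC 2 -> ACC=8 [depth=1]
Event 19 (EXEC): [IRQ0] PC=1: INC 4 -> ACC=12 [depth=1]
Event 20 (EXEC): [IRQ0] PC=2: INC 4 -> ACC=16 [depth=1]
Event 21 (EXEC): [IRQ0] PC=3: IRET -> resume MAIN at PC=6 (depth now 0) [depth=0]
Event 22 (EXEC): [MAIN] PC=6: DEC 4 -> ACC=12 [depth=0]
Event 23 (EXEC): [MAIN] PC=7: HALT [depth=0]
Max depth observed: 2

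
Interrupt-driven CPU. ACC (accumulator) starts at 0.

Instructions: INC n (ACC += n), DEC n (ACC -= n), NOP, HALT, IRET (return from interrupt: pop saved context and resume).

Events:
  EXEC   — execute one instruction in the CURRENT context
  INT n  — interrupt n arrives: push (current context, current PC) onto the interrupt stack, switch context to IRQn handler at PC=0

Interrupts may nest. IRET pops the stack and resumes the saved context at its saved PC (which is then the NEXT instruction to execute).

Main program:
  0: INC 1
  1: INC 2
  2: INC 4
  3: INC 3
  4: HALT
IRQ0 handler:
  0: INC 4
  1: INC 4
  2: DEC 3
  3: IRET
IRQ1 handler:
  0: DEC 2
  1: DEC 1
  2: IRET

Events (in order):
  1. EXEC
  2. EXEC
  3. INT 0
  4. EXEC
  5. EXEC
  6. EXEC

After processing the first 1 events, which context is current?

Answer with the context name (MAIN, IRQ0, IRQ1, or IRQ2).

Event 1 (EXEC): [MAIN] PC=0: INC 1 -> ACC=1

Answer: MAIN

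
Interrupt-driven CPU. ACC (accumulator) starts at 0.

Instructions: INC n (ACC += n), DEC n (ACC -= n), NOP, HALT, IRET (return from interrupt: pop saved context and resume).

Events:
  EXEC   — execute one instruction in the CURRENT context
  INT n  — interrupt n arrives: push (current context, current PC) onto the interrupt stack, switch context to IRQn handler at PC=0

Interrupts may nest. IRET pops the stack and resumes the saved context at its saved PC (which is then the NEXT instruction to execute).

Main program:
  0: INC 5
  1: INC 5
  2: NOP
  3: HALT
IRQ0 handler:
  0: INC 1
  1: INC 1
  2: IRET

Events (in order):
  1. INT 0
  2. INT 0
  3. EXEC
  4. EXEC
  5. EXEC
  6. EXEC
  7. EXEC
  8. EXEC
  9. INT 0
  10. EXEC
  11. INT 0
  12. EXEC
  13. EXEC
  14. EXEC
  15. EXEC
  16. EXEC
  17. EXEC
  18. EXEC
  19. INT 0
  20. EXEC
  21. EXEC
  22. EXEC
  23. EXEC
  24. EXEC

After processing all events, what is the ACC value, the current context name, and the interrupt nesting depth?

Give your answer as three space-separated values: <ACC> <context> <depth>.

Answer: 20 MAIN 0

Derivation:
Event 1 (INT 0): INT 0 arrives: push (MAIN, PC=0), enter IRQ0 at PC=0 (depth now 1)
Event 2 (INT 0): INT 0 arrives: push (IRQ0, PC=0), enter IRQ0 at PC=0 (depth now 2)
Event 3 (EXEC): [IRQ0] PC=0: INC 1 -> ACC=1
Event 4 (EXEC): [IRQ0] PC=1: INC 1 -> ACC=2
Event 5 (EXEC): [IRQ0] PC=2: IRET -> resume IRQ0 at PC=0 (depth now 1)
Event 6 (EXEC): [IRQ0] PC=0: INC 1 -> ACC=3
Event 7 (EXEC): [IRQ0] PC=1: INC 1 -> ACC=4
Event 8 (EXEC): [IRQ0] PC=2: IRET -> resume MAIN at PC=0 (depth now 0)
Event 9 (INT 0): INT 0 arrives: push (MAIN, PC=0), enter IRQ0 at PC=0 (depth now 1)
Event 10 (EXEC): [IRQ0] PC=0: INC 1 -> ACC=5
Event 11 (INT 0): INT 0 arrives: push (IRQ0, PC=1), enter IRQ0 at PC=0 (depth now 2)
Event 12 (EXEC): [IRQ0] PC=0: INC 1 -> ACC=6
Event 13 (EXEC): [IRQ0] PC=1: INC 1 -> ACC=7
Event 14 (EXEC): [IRQ0] PC=2: IRET -> resume IRQ0 at PC=1 (depth now 1)
Event 15 (EXEC): [IRQ0] PC=1: INC 1 -> ACC=8
Event 16 (EXEC): [IRQ0] PC=2: IRET -> resume MAIN at PC=0 (depth now 0)
Event 17 (EXEC): [MAIN] PC=0: INC 5 -> ACC=13
Event 18 (EXEC): [MAIN] PC=1: INC 5 -> ACC=18
Event 19 (INT 0): INT 0 arrives: push (MAIN, PC=2), enter IRQ0 at PC=0 (depth now 1)
Event 20 (EXEC): [IRQ0] PC=0: INC 1 -> ACC=19
Event 21 (EXEC): [IRQ0] PC=1: INC 1 -> ACC=20
Event 22 (EXEC): [IRQ0] PC=2: IRET -> resume MAIN at PC=2 (depth now 0)
Event 23 (EXEC): [MAIN] PC=2: NOP
Event 24 (EXEC): [MAIN] PC=3: HALT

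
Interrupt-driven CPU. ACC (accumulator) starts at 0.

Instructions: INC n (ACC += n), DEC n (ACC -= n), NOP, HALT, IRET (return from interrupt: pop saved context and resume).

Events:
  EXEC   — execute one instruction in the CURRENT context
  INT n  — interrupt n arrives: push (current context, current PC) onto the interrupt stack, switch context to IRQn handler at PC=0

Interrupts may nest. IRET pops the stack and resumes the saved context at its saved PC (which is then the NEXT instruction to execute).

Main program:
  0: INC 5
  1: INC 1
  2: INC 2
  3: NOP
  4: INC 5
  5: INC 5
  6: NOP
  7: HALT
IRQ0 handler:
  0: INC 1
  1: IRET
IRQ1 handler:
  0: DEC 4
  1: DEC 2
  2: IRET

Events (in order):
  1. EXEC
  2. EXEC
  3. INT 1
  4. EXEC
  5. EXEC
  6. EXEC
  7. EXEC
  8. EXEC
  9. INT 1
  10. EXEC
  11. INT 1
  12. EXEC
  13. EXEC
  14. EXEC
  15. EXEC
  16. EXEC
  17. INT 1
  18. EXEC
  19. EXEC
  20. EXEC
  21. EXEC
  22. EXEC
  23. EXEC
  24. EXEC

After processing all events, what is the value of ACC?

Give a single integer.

Event 1 (EXEC): [MAIN] PC=0: INC 5 -> ACC=5
Event 2 (EXEC): [MAIN] PC=1: INC 1 -> ACC=6
Event 3 (INT 1): INT 1 arrives: push (MAIN, PC=2), enter IRQ1 at PC=0 (depth now 1)
Event 4 (EXEC): [IRQ1] PC=0: DEC 4 -> ACC=2
Event 5 (EXEC): [IRQ1] PC=1: DEC 2 -> ACC=0
Event 6 (EXEC): [IRQ1] PC=2: IRET -> resume MAIN at PC=2 (depth now 0)
Event 7 (EXEC): [MAIN] PC=2: INC 2 -> ACC=2
Event 8 (EXEC): [MAIN] PC=3: NOP
Event 9 (INT 1): INT 1 arrives: push (MAIN, PC=4), enter IRQ1 at PC=0 (depth now 1)
Event 10 (EXEC): [IRQ1] PC=0: DEC 4 -> ACC=-2
Event 11 (INT 1): INT 1 arrives: push (IRQ1, PC=1), enter IRQ1 at PC=0 (depth now 2)
Event 12 (EXEC): [IRQ1] PC=0: DEC 4 -> ACC=-6
Event 13 (EXEC): [IRQ1] PC=1: DEC 2 -> ACC=-8
Event 14 (EXEC): [IRQ1] PC=2: IRET -> resume IRQ1 at PC=1 (depth now 1)
Event 15 (EXEC): [IRQ1] PC=1: DEC 2 -> ACC=-10
Event 16 (EXEC): [IRQ1] PC=2: IRET -> resume MAIN at PC=4 (depth now 0)
Event 17 (INT 1): INT 1 arrives: push (MAIN, PC=4), enter IRQ1 at PC=0 (depth now 1)
Event 18 (EXEC): [IRQ1] PC=0: DEC 4 -> ACC=-14
Event 19 (EXEC): [IRQ1] PC=1: DEC 2 -> ACC=-16
Event 20 (EXEC): [IRQ1] PC=2: IRET -> resume MAIN at PC=4 (depth now 0)
Event 21 (EXEC): [MAIN] PC=4: INC 5 -> ACC=-11
Event 22 (EXEC): [MAIN] PC=5: INC 5 -> ACC=-6
Event 23 (EXEC): [MAIN] PC=6: NOP
Event 24 (EXEC): [MAIN] PC=7: HALT

Answer: -6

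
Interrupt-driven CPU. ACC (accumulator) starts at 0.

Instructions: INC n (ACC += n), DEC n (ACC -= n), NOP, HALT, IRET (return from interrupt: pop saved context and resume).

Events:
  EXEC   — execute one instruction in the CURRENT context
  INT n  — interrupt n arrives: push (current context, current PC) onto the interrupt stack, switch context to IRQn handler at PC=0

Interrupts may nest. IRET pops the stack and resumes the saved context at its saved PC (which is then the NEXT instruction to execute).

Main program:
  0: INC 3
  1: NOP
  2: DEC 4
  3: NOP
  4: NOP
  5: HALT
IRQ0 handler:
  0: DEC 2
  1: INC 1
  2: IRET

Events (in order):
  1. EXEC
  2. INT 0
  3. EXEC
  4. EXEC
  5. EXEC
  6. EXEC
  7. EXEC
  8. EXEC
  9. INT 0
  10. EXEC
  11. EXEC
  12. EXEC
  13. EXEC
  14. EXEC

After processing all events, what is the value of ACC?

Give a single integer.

Event 1 (EXEC): [MAIN] PC=0: INC 3 -> ACC=3
Event 2 (INT 0): INT 0 arrives: push (MAIN, PC=1), enter IRQ0 at PC=0 (depth now 1)
Event 3 (EXEC): [IRQ0] PC=0: DEC 2 -> ACC=1
Event 4 (EXEC): [IRQ0] PC=1: INC 1 -> ACC=2
Event 5 (EXEC): [IRQ0] PC=2: IRET -> resume MAIN at PC=1 (depth now 0)
Event 6 (EXEC): [MAIN] PC=1: NOP
Event 7 (EXEC): [MAIN] PC=2: DEC 4 -> ACC=-2
Event 8 (EXEC): [MAIN] PC=3: NOP
Event 9 (INT 0): INT 0 arrives: push (MAIN, PC=4), enter IRQ0 at PC=0 (depth now 1)
Event 10 (EXEC): [IRQ0] PC=0: DEC 2 -> ACC=-4
Event 11 (EXEC): [IRQ0] PC=1: INC 1 -> ACC=-3
Event 12 (EXEC): [IRQ0] PC=2: IRET -> resume MAIN at PC=4 (depth now 0)
Event 13 (EXEC): [MAIN] PC=4: NOP
Event 14 (EXEC): [MAIN] PC=5: HALT

Answer: -3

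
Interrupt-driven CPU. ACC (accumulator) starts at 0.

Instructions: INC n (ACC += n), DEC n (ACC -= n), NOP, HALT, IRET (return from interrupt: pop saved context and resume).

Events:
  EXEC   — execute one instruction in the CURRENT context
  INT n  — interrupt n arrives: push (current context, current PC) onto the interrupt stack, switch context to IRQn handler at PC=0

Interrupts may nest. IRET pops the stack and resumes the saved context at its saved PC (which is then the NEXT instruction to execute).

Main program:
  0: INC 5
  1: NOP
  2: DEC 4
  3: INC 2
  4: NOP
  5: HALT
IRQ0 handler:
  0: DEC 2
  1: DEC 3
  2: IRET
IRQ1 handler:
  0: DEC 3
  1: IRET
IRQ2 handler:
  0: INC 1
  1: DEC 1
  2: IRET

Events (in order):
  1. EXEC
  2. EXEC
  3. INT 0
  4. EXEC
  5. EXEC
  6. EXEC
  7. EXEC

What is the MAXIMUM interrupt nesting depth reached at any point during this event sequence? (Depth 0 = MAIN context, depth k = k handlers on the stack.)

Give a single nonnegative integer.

Event 1 (EXEC): [MAIN] PC=0: INC 5 -> ACC=5 [depth=0]
Event 2 (EXEC): [MAIN] PC=1: NOP [depth=0]
Event 3 (INT 0): INT 0 arrives: push (MAIN, PC=2), enter IRQ0 at PC=0 (depth now 1) [depth=1]
Event 4 (EXEC): [IRQ0] PC=0: DEC 2 -> ACC=3 [depth=1]
Event 5 (EXEC): [IRQ0] PC=1: DEC 3 -> ACC=0 [depth=1]
Event 6 (EXEC): [IRQ0] PC=2: IRET -> resume MAIN at PC=2 (depth now 0) [depth=0]
Event 7 (EXEC): [MAIN] PC=2: DEC 4 -> ACC=-4 [depth=0]
Max depth observed: 1

Answer: 1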